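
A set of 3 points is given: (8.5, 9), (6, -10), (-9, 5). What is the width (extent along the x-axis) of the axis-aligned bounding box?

17.5

max x = 8.5, min x = -9, so width = 17.5.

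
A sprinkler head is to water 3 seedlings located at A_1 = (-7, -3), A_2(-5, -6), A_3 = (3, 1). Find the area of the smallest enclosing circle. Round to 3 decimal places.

Side lengths²: A_1A_2² = 13, A_1A_3² = 116, A_2A_3² = 113.
Since A_1A_3² = 116 < 113 + 13 = 126, the triangle is acute, so the smallest enclosing circle is the circumcircle.
Circumcentre = (-33/19, -63/38), r² = 42601/1444.
Area = π·r² = π·42601/1444 ≈ 92.684.

92.684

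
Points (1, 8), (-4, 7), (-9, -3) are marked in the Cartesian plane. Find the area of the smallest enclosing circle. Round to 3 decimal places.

173.573

Call the three points A, B, C in the order given.
Side lengths²: AB² = 26, AC² = 221, BC² = 125.
Since AC² = 221 ≥ 125 + 26 = 151, the angle opposite AC is not acute, so the smallest enclosing circle has AC as diameter.
Centre = midpoint of AC = (-4, 2.5), r² = 221/4 = 55.25.
Area = π·r² = π·55.25 ≈ 173.573.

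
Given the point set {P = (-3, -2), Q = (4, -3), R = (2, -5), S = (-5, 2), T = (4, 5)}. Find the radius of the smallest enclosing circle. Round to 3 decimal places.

5.701

The minimum enclosing circle is determined by three boundary points: R, S, T.
Their circumcentre is (0.5, 0.5) with r² = 32.5.
The farthest remaining point Q is at distance² 24.5 ≤ 32.5.
r = √(32.5) ≈ 5.701.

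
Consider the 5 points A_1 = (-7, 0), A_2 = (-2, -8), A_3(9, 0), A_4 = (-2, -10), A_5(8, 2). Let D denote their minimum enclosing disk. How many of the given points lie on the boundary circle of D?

The minimum enclosing circle of a finite set is fixed by two of the points (as a diameter) or three (as a circumcircle).
The minimum enclosing circle is determined by three boundary points: A_1, A_3, A_4.
Their circumcentre is (1, -2.25) with r² = 69.0625.
The farthest remaining point A_5 is at distance² 67.0625 ≤ 69.0625.
The points at distance exactly r from the centre are A_1, A_3, A_4 — 3 points.

3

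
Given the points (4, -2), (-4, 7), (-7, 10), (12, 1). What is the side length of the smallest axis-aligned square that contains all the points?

19

The bounding box has width 19 and height 12.
An axis-aligned square enclosing the set must have side ≥ max(width, height).
So the minimum side is max(19, 12) = 19.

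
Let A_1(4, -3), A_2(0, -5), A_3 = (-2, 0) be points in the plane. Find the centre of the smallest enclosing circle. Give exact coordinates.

(0.875, -1.75)

Side lengths²: A_1A_2² = 20, A_1A_3² = 45, A_2A_3² = 29.
Since A_1A_3² = 45 < 29 + 20 = 49, the triangle is acute, so the smallest enclosing circle is the circumcircle.
Circumcentre = (0.875, -1.75), r² = 11.328125.
Centre = (0.875, -1.75).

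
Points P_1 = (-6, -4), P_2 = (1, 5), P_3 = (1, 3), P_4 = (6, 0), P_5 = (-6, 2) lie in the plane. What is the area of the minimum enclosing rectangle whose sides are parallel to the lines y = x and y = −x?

In coordinates u = x + y, v = x − y the rectangle is axis-aligned; the map (x,y)→(u,v) scales areas by 2.
u-values: -10, 6, 4, 6, -4; range = 6 − (-10) = 16.
v-values: -2, -4, -2, 6, -8; range = 6 − (-8) = 14.
Area = (16 × 14) / 2 = 112.

112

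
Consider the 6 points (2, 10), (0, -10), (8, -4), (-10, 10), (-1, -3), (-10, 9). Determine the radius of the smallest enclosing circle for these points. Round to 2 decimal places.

11.59

The minimum enclosing circle of a finite set is fixed by two of the points (as a diameter) or three (as a circumcircle).
The minimum enclosing circle is determined by three boundary points: (0, -10), (8, -4), (-10, 10).
Their circumcentre is (-25/11, 15/11) with r² = 16250/121.
The farthest remaining point (-10, 9) is at distance² 14281/121 ≤ 16250/121.
r = √(16250/121) ≈ 11.59.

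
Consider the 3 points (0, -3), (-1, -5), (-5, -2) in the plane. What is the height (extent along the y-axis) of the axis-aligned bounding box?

3

max y = -2, min y = -5, so height = 3.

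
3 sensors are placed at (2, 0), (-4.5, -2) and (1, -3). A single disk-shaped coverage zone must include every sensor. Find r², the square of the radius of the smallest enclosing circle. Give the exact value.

Call the three points A, B, C in the order given.
Side lengths²: AB² = 46.25, AC² = 10, BC² = 31.25.
Since AB² = 46.25 ≥ 31.25 + 10 = 41.25, the angle opposite AB is not acute, so the smallest enclosing circle has AB as diameter.
Centre = midpoint of AB = (-1.25, -1), r² = 46.25/4 = 11.5625.

11.5625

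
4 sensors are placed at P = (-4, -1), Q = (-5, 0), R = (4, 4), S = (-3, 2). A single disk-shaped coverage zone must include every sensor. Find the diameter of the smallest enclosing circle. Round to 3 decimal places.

A smallest enclosing disk is always determined by at most three of the input points on its boundary.
The farthest pair is Q–R with squared distance 97. The circle on this segment as diameter has centre (-0.5, 2) and r² = 97/4 = 24.25.
Check P: distance² to centre = 21.25 ≤ 24.25, so it lies inside.
All remaining points lie in this disk, and no smaller disk contains both endpoints, so this is the minimum enclosing circle.
Diameter = 2r = 2√(24.25) ≈ 9.849.

9.849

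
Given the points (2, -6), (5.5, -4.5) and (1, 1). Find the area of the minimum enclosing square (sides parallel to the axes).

49

The bounding box has width 4.5 and height 7.
An axis-aligned square enclosing the set must have side ≥ max(width, height).
So the minimum side is max(4.5, 7) = 7.
Area = 7² = 49.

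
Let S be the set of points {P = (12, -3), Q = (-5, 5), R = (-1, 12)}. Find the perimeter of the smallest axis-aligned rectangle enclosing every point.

Width = max x − min x = 12 − (-5) = 17.
Height = max y − min y = 12 − (-3) = 15.
Perimeter = 2(17 + 15) = 64.

64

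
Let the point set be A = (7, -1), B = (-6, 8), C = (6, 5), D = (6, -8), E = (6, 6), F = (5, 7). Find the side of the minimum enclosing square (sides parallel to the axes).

The bounding box has width 13 and height 16.
An axis-aligned square enclosing the set must have side ≥ max(width, height).
So the minimum side is max(13, 16) = 16.

16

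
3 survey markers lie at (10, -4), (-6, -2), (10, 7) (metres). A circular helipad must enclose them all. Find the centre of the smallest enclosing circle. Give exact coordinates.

Call the three points A, B, C in the order given.
Side lengths²: AB² = 260, AC² = 121, BC² = 337.
Since BC² = 337 < 260 + 121 = 381, the triangle is acute, so the smallest enclosing circle is the circumcircle.
Circumcentre = (2.5625, 1.5), r² = 85.56640625.
Centre = (2.5625, 1.5).

(2.5625, 1.5)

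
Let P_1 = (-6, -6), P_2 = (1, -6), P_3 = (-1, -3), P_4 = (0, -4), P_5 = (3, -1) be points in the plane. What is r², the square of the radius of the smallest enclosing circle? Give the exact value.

By Welzl's lemma the MEC is supported by two points (diametrically opposite) or three points (on a circumcircle).
The farthest pair is P_1–P_5 with squared distance 106. The circle on this segment as diameter has centre (-1.5, -3.5) and r² = 106/4 = 26.5.
Check P_2: distance² to centre = 12.5 ≤ 26.5, so it lies inside.
All remaining points lie in this disk, and no smaller disk contains both endpoints, so this is the minimum enclosing circle.

26.5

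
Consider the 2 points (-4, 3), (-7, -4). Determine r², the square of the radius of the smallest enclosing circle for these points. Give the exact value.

The smallest circle enclosing two points has them as diameter endpoints.
Centre = midpoint = (-5.5, -0.5); r² = |(-4, 3)−(-7, -4)|²/4 = 58/4 = 14.5.

14.5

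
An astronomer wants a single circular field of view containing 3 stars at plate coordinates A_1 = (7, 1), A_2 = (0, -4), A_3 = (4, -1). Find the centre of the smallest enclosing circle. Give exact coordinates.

Side lengths²: A_1A_2² = 74, A_1A_3² = 13, A_2A_3² = 25.
Since A_1A_2² = 74 ≥ 25 + 13 = 38, the angle opposite A_1A_2 is not acute, so the smallest enclosing circle has A_1A_2 as diameter.
Centre = midpoint of A_1A_2 = (3.5, -1.5), r² = 74/4 = 18.5.
Centre = (3.5, -1.5).

(3.5, -1.5)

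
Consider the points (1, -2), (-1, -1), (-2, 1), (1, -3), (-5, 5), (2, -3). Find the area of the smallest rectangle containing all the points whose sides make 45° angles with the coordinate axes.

In coordinates u = x + y, v = x − y the rectangle is axis-aligned; the map (x,y)→(u,v) scales areas by 2.
u-values: -1, -2, -1, -2, 0, -1; range = 0 − (-2) = 2.
v-values: 3, 0, -3, 4, -10, 5; range = 5 − (-10) = 15.
Area = (2 × 15) / 2 = 15.

15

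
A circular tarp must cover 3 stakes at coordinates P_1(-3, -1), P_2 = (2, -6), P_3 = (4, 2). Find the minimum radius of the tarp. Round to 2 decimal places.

Side lengths²: P_1P_2² = 50, P_1P_3² = 58, P_2P_3² = 68.
Since P_2P_3² = 68 < 58 + 50 = 108, the triangle is acute, so the smallest enclosing circle is the circumcircle.
Circumcentre = (1.4, -1.6), r² = 19.72.
r = √(19.72) ≈ 4.44.

4.44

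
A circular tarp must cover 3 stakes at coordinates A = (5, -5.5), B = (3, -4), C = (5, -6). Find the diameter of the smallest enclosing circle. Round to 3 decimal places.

2.828

Side lengths²: AB² = 6.25, AC² = 0.25, BC² = 8.
Since BC² = 8 ≥ 6.25 + 0.25 = 6.5, the angle opposite BC is not acute, so the smallest enclosing circle has BC as diameter.
Centre = midpoint of BC = (4, -5), r² = 8/4 = 2.
Diameter = 2r = 2√2 ≈ 2.828.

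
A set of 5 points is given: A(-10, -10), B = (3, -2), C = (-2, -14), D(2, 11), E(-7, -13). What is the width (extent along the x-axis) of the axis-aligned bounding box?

13

max x = 3, min x = -10, so width = 13.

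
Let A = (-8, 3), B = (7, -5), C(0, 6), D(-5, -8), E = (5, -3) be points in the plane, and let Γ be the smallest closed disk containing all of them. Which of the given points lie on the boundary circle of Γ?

The minimum enclosing circle of a finite set is fixed by two of the points (as a diameter) or three (as a circumcircle).
The farthest pair is A–B with squared distance 289. The circle on this segment as diameter has centre (-0.5, -1) and r² = 289/4 = 72.25.
Check C: distance² to centre = 49.25 ≤ 72.25, so it lies inside.
All remaining points lie in this disk, and no smaller disk contains both endpoints, so this is the minimum enclosing circle.
The points at distance exactly r from the centre are A, B — 2 points.

A, B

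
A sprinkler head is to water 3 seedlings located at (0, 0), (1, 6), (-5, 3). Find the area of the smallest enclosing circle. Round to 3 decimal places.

40.828

Call the three points A, B, C in the order given.
Side lengths²: AB² = 37, AC² = 34, BC² = 45.
Since BC² = 45 < 37 + 34 = 71, the triangle is acute, so the smallest enclosing circle is the circumcircle.
Circumcentre = (-31/22, 73/22), r² = 3145/242.
Area = π·r² = π·3145/242 ≈ 40.828.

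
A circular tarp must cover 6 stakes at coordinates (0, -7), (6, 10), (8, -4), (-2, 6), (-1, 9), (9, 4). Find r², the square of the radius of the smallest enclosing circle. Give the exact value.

81.25

The minimum enclosing circle of a finite set is fixed by two of the points (as a diameter) or three (as a circumcircle).
The farthest pair is (0, -7)–(6, 10) with squared distance 325. The circle on this segment as diameter has centre (3, 1.5) and r² = 325/4 = 81.25.
Check (8, -4): distance² to centre = 55.25 ≤ 81.25, so it lies inside.
All remaining points lie in this disk, and no smaller disk contains both endpoints, so this is the minimum enclosing circle.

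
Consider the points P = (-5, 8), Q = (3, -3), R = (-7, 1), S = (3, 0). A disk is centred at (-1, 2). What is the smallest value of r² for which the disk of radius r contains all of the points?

52

The required radius is the distance from (-1, 2) to the farthest point.
Squared distances: 52, 41, 37, 20.
Maximum is 52, attained at P.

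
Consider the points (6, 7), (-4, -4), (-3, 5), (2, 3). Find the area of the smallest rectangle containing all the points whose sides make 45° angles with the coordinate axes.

In coordinates u = x + y, v = x − y the rectangle is axis-aligned; the map (x,y)→(u,v) scales areas by 2.
u-values: 13, -8, 2, 5; range = 13 − (-8) = 21.
v-values: -1, 0, -8, -1; range = 0 − (-8) = 8.
Area = (21 × 8) / 2 = 84.

84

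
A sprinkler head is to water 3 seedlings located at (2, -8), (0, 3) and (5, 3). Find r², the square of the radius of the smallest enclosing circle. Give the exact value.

8125/242

Call the three points A, B, C in the order given.
Side lengths²: AB² = 125, AC² = 130, BC² = 25.
Since AC² = 130 < 125 + 25 = 150, the triangle is acute, so the smallest enclosing circle is the circumcircle.
Circumcentre = (2.5, -49/22), r² = 8125/242.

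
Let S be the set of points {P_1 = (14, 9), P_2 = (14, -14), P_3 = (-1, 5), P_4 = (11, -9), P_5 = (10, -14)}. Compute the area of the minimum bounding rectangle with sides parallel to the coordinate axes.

x ranges over [-1, 14], width 15.
y ranges over [-14, 9], height 23.
Area = 15 × 23 = 345.

345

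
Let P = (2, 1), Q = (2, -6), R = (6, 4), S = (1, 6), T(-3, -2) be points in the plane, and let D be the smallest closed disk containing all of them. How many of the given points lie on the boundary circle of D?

The minimum enclosing circle of a finite set is fixed by two of the points (as a diameter) or three (as a circumcircle).
The farthest pair is Q–S with squared distance 145. The circle on this segment as diameter has centre (1.5, 0) and r² = 145/4 = 36.25.
Check P: distance² to centre = 1.25 ≤ 36.25, so it lies inside.
All remaining points lie in this disk, and no smaller disk contains both endpoints, so this is the minimum enclosing circle.
The points at distance exactly r from the centre are Q, R, S — 3 points.

3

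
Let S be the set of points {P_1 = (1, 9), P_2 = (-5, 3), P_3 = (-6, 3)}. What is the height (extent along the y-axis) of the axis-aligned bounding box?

max y = 9, min y = 3, so height = 6.

6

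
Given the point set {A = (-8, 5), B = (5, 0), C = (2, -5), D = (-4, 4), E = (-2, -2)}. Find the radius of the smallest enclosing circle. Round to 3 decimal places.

7.179

The minimum enclosing circle of a finite set is fixed by two of the points (as a diameter) or three (as a circumcircle).
The minimum enclosing circle is determined by three boundary points: A, B, C.
Their circumcentre is (-2.125, 0.875) with r² = 51.53125.
The farthest remaining point D is at distance² 13.28125 ≤ 51.53125.
r = √(51.53125) ≈ 7.179.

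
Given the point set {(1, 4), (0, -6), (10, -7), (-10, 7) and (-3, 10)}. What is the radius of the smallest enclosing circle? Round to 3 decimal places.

By Welzl's lemma the MEC is supported by two points (diametrically opposite) or three points (on a circumcircle).
The farthest pair is (10, -7)–(-10, 7) with squared distance 596. The circle on this segment as diameter has centre (0, 0) and r² = 596/4 = 149.
Check (1, 4): distance² to centre = 17 ≤ 149, so it lies inside.
All remaining points lie in this disk, and no smaller disk contains both endpoints, so this is the minimum enclosing circle.
r = √149 ≈ 12.207.

12.207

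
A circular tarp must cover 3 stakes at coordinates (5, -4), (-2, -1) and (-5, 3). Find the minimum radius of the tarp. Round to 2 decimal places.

6.10

Call the three points A, B, C in the order given.
Side lengths²: AB² = 58, AC² = 149, BC² = 25.
Since AC² = 149 ≥ 58 + 25 = 83, the angle opposite AC is not acute, so the smallest enclosing circle has AC as diameter.
Centre = midpoint of AC = (0, -0.5), r² = 149/4 = 37.25.
r = √(37.25) ≈ 6.10.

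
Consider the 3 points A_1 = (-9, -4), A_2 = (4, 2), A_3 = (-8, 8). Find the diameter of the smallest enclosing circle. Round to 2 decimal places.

15.42

Side lengths²: A_1A_2² = 205, A_1A_3² = 145, A_2A_3² = 180.
Since A_1A_2² = 205 < 180 + 145 = 325, the triangle is acute, so the smallest enclosing circle is the circumcircle.
Circumcentre = (-3.7, 1.6), r² = 59.45.
Diameter = 2r = 2√(59.45) ≈ 15.42.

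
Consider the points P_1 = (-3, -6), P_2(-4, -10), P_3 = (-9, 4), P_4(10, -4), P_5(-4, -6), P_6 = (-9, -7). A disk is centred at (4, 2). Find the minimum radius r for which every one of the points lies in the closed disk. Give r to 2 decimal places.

The required radius is the distance from (4, 2) to the farthest point.
Squared distances: 113, 208, 173, 72, 128, 250.
Maximum is 250, attained at P_6.
r = √250 ≈ 15.81.

15.81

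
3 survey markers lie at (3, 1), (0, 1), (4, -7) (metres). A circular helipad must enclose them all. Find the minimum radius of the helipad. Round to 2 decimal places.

4.47

Call the three points A, B, C in the order given.
Side lengths²: AB² = 9, AC² = 65, BC² = 80.
Since BC² = 80 ≥ 65 + 9 = 74, the angle opposite BC is not acute, so the smallest enclosing circle has BC as diameter.
Centre = midpoint of BC = (2, -3), r² = 80/4 = 20.
r = √20 ≈ 4.47.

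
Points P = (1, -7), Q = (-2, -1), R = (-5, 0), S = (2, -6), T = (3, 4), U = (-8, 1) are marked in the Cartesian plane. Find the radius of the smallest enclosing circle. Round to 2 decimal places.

A smallest enclosing disk is always determined by at most three of the input points on its boundary.
The minimum enclosing circle is determined by three boundary points: P, T, U.
Their circumcentre is (-73/46, -39/46) with r² = 47125/1058.
The farthest remaining point S is at distance² 41697/1058 ≤ 47125/1058.
r = √(47125/1058) ≈ 6.67.

6.67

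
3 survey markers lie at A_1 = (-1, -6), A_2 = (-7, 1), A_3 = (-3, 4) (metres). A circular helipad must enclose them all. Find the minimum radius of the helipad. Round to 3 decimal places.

Side lengths²: A_1A_2² = 85, A_1A_3² = 104, A_2A_3² = 25.
Since A_1A_3² = 104 < 85 + 25 = 110, the triangle is acute, so the smallest enclosing circle is the circumcircle.
Circumcentre = (-107/46, -49/46), r² = 27625/1058.
r = √(27625/1058) ≈ 5.110.

5.110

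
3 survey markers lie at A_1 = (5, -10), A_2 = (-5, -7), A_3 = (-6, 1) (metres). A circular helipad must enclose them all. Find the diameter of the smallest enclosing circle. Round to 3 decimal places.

Side lengths²: A_1A_2² = 109, A_1A_3² = 242, A_2A_3² = 65.
Since A_1A_3² = 242 ≥ 109 + 65 = 174, the angle opposite A_1A_3 is not acute, so the smallest enclosing circle has A_1A_3 as diameter.
Centre = midpoint of A_1A_3 = (-0.5, -4.5), r² = 242/4 = 60.5.
Diameter = 2r = 2√(60.5) ≈ 15.556.

15.556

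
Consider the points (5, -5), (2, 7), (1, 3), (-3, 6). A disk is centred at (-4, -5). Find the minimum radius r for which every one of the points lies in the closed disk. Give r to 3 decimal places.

13.416

The required radius is the distance from (-4, -5) to the farthest point.
Squared distances: 81, 180, 89, 122.
Maximum is 180, attained at (2, 7).
r = √180 ≈ 13.416.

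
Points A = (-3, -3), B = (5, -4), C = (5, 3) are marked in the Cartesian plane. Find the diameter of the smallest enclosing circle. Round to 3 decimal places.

Side lengths²: AB² = 65, AC² = 100, BC² = 49.
Since AC² = 100 < 65 + 49 = 114, the triangle is acute, so the smallest enclosing circle is the circumcircle.
Circumcentre = (1.375, -0.5), r² = 25.390625.
Diameter = 2r = 2√(25.390625) ≈ 10.078.

10.078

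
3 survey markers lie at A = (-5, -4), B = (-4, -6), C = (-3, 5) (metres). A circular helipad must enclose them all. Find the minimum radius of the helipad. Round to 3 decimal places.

5.523

Side lengths²: AB² = 5, AC² = 85, BC² = 122.
Since BC² = 122 ≥ 85 + 5 = 90, the angle opposite BC is not acute, so the smallest enclosing circle has BC as diameter.
Centre = midpoint of BC = (-3.5, -0.5), r² = 122/4 = 30.5.
r = √(30.5) ≈ 5.523.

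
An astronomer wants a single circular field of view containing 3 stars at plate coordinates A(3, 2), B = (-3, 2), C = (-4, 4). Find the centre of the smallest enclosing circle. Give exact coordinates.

(-0.5, 3)

Side lengths²: AB² = 36, AC² = 53, BC² = 5.
Since AC² = 53 ≥ 36 + 5 = 41, the angle opposite AC is not acute, so the smallest enclosing circle has AC as diameter.
Centre = midpoint of AC = (-0.5, 3), r² = 53/4 = 13.25.
Centre = (-0.5, 3).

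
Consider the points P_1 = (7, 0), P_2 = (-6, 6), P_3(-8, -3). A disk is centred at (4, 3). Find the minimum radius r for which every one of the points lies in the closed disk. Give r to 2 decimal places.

The required radius is the distance from (4, 3) to the farthest point.
Squared distances: 18, 109, 180.
Maximum is 180, attained at P_3.
r = √180 ≈ 13.42.

13.42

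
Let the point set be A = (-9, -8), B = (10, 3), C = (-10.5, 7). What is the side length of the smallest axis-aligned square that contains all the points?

The bounding box has width 20.5 and height 15.
An axis-aligned square enclosing the set must have side ≥ max(width, height).
So the minimum side is max(20.5, 15) = 20.5.

20.5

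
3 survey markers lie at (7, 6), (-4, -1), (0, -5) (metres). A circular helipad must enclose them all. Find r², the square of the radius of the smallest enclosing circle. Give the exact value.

7225/162

Call the three points A, B, C in the order given.
Side lengths²: AB² = 170, AC² = 170, BC² = 32.
Since AC² = 170 < 170 + 32 = 202, the triangle is acute, so the smallest enclosing circle is the circumcircle.
Circumcentre = (41/18, 23/18), r² = 7225/162.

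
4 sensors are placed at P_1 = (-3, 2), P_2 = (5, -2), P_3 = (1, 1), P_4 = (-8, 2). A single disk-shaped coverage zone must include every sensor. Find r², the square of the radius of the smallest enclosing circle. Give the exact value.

46.25

By Welzl's lemma the MEC is supported by two points (diametrically opposite) or three points (on a circumcircle).
The farthest pair is P_2–P_4 with squared distance 185. The circle on this segment as diameter has centre (-1.5, 0) and r² = 185/4 = 46.25.
Check P_1: distance² to centre = 6.25 ≤ 46.25, so it lies inside.
All remaining points lie in this disk, and no smaller disk contains both endpoints, so this is the minimum enclosing circle.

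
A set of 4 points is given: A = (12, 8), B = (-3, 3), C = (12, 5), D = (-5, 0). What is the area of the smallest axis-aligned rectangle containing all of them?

136

x ranges over [-5, 12], width 17.
y ranges over [0, 8], height 8.
Area = 17 × 8 = 136.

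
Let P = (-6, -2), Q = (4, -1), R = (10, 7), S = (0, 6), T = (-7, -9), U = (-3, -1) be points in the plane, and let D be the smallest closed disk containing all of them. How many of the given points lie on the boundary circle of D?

The farthest pair is R–T with squared distance 545. The circle on this segment as diameter has centre (1.5, -1) and r² = 545/4 = 136.25.
Check P: distance² to centre = 57.25 ≤ 136.25, so it lies inside.
All remaining points lie in this disk, and no smaller disk contains both endpoints, so this is the minimum enclosing circle.
The points at distance exactly r from the centre are R, T — 2 points.

2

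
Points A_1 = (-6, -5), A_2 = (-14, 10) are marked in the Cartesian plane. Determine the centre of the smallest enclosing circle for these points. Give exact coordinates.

(-10, 2.5)

The smallest circle enclosing two points has them as diameter endpoints.
Centre = midpoint = (-10, 2.5); r² = |A_1A_2|²/4 = 289/4 = 72.25.
Centre = (-10, 2.5).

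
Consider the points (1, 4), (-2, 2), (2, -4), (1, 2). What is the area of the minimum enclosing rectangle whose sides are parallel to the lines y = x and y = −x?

35

In coordinates u = x + y, v = x − y the rectangle is axis-aligned; the map (x,y)→(u,v) scales areas by 2.
u-values: 5, 0, -2, 3; range = 5 − (-2) = 7.
v-values: -3, -4, 6, -1; range = 6 − (-4) = 10.
Area = (7 × 10) / 2 = 35.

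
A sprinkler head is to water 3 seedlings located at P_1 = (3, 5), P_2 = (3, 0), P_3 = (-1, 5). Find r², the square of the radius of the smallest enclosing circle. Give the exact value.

10.25

Side lengths²: P_1P_2² = 25, P_1P_3² = 16, P_2P_3² = 41.
Since P_2P_3² = 41 ≥ 25 + 16 = 41, the angle opposite P_2P_3 is not acute, so the smallest enclosing circle has P_2P_3 as diameter.
Centre = midpoint of P_2P_3 = (1, 2.5), r² = 41/4 = 10.25.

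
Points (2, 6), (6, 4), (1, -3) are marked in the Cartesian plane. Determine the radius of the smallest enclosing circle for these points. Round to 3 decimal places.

Call the three points A, B, C in the order given.
Side lengths²: AB² = 20, AC² = 82, BC² = 74.
Since AC² = 82 < 74 + 20 = 94, the triangle is acute, so the smallest enclosing circle is the circumcircle.
Circumcentre = (42/19, 27/19), r² = 7585/361.
r = √(7585/361) ≈ 4.584.

4.584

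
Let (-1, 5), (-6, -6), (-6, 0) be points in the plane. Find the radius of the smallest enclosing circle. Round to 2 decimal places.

6.04

Call the three points A, B, C in the order given.
Side lengths²: AB² = 146, AC² = 50, BC² = 36.
Since AB² = 146 ≥ 50 + 36 = 86, the angle opposite AB is not acute, so the smallest enclosing circle has AB as diameter.
Centre = midpoint of AB = (-3.5, -0.5), r² = 146/4 = 36.5.
r = √(36.5) ≈ 6.04.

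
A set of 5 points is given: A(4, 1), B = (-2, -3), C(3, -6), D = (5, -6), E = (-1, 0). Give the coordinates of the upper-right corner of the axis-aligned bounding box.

x-range [-2, 5], y-range [-6, 1].
The upper-right corner is (5, 1).

(5, 1)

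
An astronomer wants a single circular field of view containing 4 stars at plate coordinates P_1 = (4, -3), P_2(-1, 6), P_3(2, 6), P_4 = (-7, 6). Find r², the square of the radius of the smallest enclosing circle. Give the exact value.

50.5

The farthest pair is P_1–P_4 with squared distance 202. The circle on this segment as diameter has centre (-1.5, 1.5) and r² = 202/4 = 50.5.
Check P_2: distance² to centre = 20.5 ≤ 50.5, so it lies inside.
All remaining points lie in this disk, and no smaller disk contains both endpoints, so this is the minimum enclosing circle.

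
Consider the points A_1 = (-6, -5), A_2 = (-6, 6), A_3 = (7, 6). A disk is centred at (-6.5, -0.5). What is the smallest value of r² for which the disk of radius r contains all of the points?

The required radius is the distance from (-6.5, -0.5) to the farthest point.
Squared distances: 20.5, 42.5, 224.5.
Maximum is 224.5, attained at A_3.

224.5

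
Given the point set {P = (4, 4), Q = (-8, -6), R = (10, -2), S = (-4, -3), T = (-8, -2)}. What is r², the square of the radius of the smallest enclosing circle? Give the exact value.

85

By Welzl's lemma the MEC is supported by two points (diametrically opposite) or three points (on a circumcircle).
The farthest pair is Q–R with squared distance 340. The circle on this segment as diameter has centre (1, -4) and r² = 340/4 = 85.
Check P: distance² to centre = 73 ≤ 85, so it lies inside.
All remaining points lie in this disk, and no smaller disk contains both endpoints, so this is the minimum enclosing circle.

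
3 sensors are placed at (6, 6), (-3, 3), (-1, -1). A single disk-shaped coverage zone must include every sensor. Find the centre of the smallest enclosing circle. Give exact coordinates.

(2, 3)

Call the three points A, B, C in the order given.
Side lengths²: AB² = 90, AC² = 98, BC² = 20.
Since AC² = 98 < 90 + 20 = 110, the triangle is acute, so the smallest enclosing circle is the circumcircle.
Circumcentre = (2, 3), r² = 25.
Centre = (2, 3).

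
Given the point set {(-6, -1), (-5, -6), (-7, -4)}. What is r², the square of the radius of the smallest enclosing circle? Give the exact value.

6.5

Call the three points A, B, C in the order given.
Side lengths²: AB² = 26, AC² = 10, BC² = 8.
Since AB² = 26 ≥ 10 + 8 = 18, the angle opposite AB is not acute, so the smallest enclosing circle has AB as diameter.
Centre = midpoint of AB = (-5.5, -3.5), r² = 26/4 = 6.5.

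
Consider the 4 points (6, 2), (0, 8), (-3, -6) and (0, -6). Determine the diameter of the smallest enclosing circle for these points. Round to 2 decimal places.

The minimum enclosing circle of a finite set is fixed by two of the points (as a diameter) or three (as a circumcircle).
The minimum enclosing circle is determined by three boundary points: (6, 2), (0, 8), (-3, -6).
Their circumcentre is (-37/34, 31/34) with r² = 29725/578.
The farthest remaining point (0, -6) is at distance² 28297/578 ≤ 29725/578.
Diameter = 2r = 2√(29725/578) ≈ 14.34.

14.34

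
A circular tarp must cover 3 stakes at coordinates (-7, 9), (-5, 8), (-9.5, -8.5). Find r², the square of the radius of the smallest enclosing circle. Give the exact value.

78.125

Call the three points A, B, C in the order given.
Side lengths²: AB² = 5, AC² = 312.5, BC² = 292.5.
Since AC² = 312.5 ≥ 292.5 + 5 = 297.5, the angle opposite AC is not acute, so the smallest enclosing circle has AC as diameter.
Centre = midpoint of AC = (-8.25, 0.25), r² = 312.5/4 = 78.125.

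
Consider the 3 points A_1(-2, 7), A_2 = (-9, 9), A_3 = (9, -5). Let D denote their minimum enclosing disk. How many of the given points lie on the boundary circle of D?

2

Side lengths²: A_1A_2² = 53, A_1A_3² = 265, A_2A_3² = 520.
Since A_2A_3² = 520 ≥ 265 + 53 = 318, the angle opposite A_2A_3 is not acute, so the smallest enclosing circle has A_2A_3 as diameter.
Centre = midpoint of A_2A_3 = (0, 2), r² = 520/4 = 130.
The points at distance exactly r from the centre are A_2, A_3 — 2 points.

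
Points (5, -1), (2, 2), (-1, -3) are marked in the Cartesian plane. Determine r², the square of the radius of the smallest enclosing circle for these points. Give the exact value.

10.625

Call the three points A, B, C in the order given.
Side lengths²: AB² = 18, AC² = 40, BC² = 34.
Since AC² = 40 < 34 + 18 = 52, the triangle is acute, so the smallest enclosing circle is the circumcircle.
Circumcentre = (1.75, -1.25), r² = 10.625.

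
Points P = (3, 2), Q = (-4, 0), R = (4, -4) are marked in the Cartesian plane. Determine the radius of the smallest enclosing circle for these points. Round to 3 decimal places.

4.501

Side lengths²: PQ² = 53, PR² = 37, QR² = 80.
Since QR² = 80 < 53 + 37 = 90, the triangle is acute, so the smallest enclosing circle is the circumcircle.
Circumcentre = (5/22, -17/11), r² = 9805/484.
r = √(9805/484) ≈ 4.501.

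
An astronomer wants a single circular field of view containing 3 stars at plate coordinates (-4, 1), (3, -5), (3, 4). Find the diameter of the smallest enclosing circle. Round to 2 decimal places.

Call the three points A, B, C in the order given.
Side lengths²: AB² = 85, AC² = 58, BC² = 81.
Since AB² = 85 < 81 + 58 = 139, the triangle is acute, so the smallest enclosing circle is the circumcircle.
Circumcentre = (11/14, -0.5), r² = 2465/98.
Diameter = 2r = 2√(2465/98) ≈ 10.03.

10.03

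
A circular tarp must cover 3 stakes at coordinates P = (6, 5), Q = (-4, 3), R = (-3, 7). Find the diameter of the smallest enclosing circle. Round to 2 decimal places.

10.20

Side lengths²: PQ² = 104, PR² = 85, QR² = 17.
Since PQ² = 104 ≥ 85 + 17 = 102, the angle opposite PQ is not acute, so the smallest enclosing circle has PQ as diameter.
Centre = midpoint of PQ = (1, 4), r² = 104/4 = 26.
Diameter = 2r = 2√26 ≈ 10.20.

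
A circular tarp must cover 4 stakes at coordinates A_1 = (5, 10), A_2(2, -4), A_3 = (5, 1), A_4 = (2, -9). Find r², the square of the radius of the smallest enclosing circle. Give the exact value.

92.5

The minimum enclosing circle of a finite set is fixed by two of the points (as a diameter) or three (as a circumcircle).
The farthest pair is A_1–A_4 with squared distance 370. The circle on this segment as diameter has centre (3.5, 0.5) and r² = 370/4 = 92.5.
Check A_2: distance² to centre = 22.5 ≤ 92.5, so it lies inside.
All remaining points lie in this disk, and no smaller disk contains both endpoints, so this is the minimum enclosing circle.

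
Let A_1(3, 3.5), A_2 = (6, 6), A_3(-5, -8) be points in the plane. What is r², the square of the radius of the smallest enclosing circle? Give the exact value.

Side lengths²: A_1A_2² = 15.25, A_1A_3² = 196.25, A_2A_3² = 317.
Since A_2A_3² = 317 ≥ 196.25 + 15.25 = 211.5, the angle opposite A_2A_3 is not acute, so the smallest enclosing circle has A_2A_3 as diameter.
Centre = midpoint of A_2A_3 = (0.5, -1), r² = 317/4 = 79.25.

79.25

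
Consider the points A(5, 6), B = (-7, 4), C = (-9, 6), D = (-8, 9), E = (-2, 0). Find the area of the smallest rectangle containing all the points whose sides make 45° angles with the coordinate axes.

112

In coordinates u = x + y, v = x − y the rectangle is axis-aligned; the map (x,y)→(u,v) scales areas by 2.
u-values: 11, -3, -3, 1, -2; range = 11 − (-3) = 14.
v-values: -1, -11, -15, -17, -2; range = -1 − (-17) = 16.
Area = (14 × 16) / 2 = 112.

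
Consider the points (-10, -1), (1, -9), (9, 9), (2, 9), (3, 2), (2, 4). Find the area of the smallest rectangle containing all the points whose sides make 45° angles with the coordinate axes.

275.5

In coordinates u = x + y, v = x − y the rectangle is axis-aligned; the map (x,y)→(u,v) scales areas by 2.
u-values: -11, -8, 18, 11, 5, 6; range = 18 − (-11) = 29.
v-values: -9, 10, 0, -7, 1, -2; range = 10 − (-9) = 19.
Area = (29 × 19) / 2 = 275.5.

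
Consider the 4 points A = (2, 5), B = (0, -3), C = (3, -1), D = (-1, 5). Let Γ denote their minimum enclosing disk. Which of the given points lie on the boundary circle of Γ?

The minimum enclosing circle is determined by three boundary points: A, B, D.
Their circumcentre is (0.5, 1.125) with r² = 17.265625.
The farthest remaining point C is at distance² 10.765625 ≤ 17.265625.
The points at distance exactly r from the centre are A, B, D — 3 points.

A, B, D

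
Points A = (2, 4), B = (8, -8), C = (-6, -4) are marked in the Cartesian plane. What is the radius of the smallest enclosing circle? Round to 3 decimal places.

7.674

Side lengths²: AB² = 180, AC² = 128, BC² = 212.
Since BC² = 212 < 180 + 128 = 308, the triangle is acute, so the smallest enclosing circle is the circumcircle.
Circumcentre = (5/3, -11/3), r² = 530/9.
r = √(530/9) ≈ 7.674.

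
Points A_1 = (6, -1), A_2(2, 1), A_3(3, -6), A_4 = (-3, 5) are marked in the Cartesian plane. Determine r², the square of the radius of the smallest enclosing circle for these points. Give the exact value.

39.25

The minimum enclosing circle of a finite set is fixed by two of the points (as a diameter) or three (as a circumcircle).
The farthest pair is A_3–A_4 with squared distance 157. The circle on this segment as diameter has centre (0, -0.5) and r² = 157/4 = 39.25.
Check A_1: distance² to centre = 36.25 ≤ 39.25, so it lies inside.
All remaining points lie in this disk, and no smaller disk contains both endpoints, so this is the minimum enclosing circle.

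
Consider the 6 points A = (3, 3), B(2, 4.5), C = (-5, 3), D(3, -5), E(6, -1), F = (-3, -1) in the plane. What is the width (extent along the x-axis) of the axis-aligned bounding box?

11

max x = 6, min x = -5, so width = 11.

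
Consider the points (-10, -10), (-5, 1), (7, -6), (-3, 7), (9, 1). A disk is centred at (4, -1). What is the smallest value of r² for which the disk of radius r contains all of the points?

The required radius is the distance from (4, -1) to the farthest point.
Squared distances: 277, 85, 34, 113, 29.
Maximum is 277, attained at (-10, -10).

277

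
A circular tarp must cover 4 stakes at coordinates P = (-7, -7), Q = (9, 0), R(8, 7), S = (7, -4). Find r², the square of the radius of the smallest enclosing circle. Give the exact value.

The minimum enclosing circle of a finite set is fixed by two of the points (as a diameter) or three (as a circumcircle).
The farthest pair is P–R with squared distance 421. The circle on this segment as diameter has centre (0.5, 0) and r² = 421/4 = 105.25.
Check Q: distance² to centre = 72.25 ≤ 105.25, so it lies inside.
All remaining points lie in this disk, and no smaller disk contains both endpoints, so this is the minimum enclosing circle.

105.25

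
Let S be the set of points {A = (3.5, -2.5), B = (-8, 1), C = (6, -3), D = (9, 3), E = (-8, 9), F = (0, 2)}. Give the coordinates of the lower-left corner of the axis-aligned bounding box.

(-8, -3)

x-range [-8, 9], y-range [-3, 9].
The lower-left corner is (-8, -3).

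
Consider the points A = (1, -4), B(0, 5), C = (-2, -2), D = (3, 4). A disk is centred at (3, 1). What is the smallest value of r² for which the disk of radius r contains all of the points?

34

The required radius is the distance from (3, 1) to the farthest point.
Squared distances: 29, 25, 34, 9.
Maximum is 34, attained at C.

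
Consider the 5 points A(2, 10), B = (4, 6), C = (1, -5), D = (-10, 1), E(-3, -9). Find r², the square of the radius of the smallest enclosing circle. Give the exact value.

The farthest pair is A–E with squared distance 386. The circle on this segment as diameter has centre (-0.5, 0.5) and r² = 386/4 = 96.5.
Check B: distance² to centre = 50.5 ≤ 96.5, so it lies inside.
All remaining points lie in this disk, and no smaller disk contains both endpoints, so this is the minimum enclosing circle.

96.5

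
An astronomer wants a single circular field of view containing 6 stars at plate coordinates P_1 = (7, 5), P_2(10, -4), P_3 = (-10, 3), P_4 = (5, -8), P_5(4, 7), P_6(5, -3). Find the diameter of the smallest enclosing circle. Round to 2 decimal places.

21.19

The minimum enclosing circle of a finite set is fixed by two of the points (as a diameter) or three (as a circumcircle).
The farthest pair is P_2–P_3 with squared distance 449. The circle on this segment as diameter has centre (0, -0.5) and r² = 449/4 = 112.25.
Check P_1: distance² to centre = 79.25 ≤ 112.25, so it lies inside.
All remaining points lie in this disk, and no smaller disk contains both endpoints, so this is the minimum enclosing circle.
Diameter = 2r = 2√(112.25) ≈ 21.19.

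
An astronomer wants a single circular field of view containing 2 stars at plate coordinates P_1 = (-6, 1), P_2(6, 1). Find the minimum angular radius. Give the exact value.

The smallest circle enclosing two points has them as diameter endpoints.
Centre = midpoint = (0, 1); r² = |P_1P_2|²/4 = 144/4 = 36.
r = √36 = 6.

6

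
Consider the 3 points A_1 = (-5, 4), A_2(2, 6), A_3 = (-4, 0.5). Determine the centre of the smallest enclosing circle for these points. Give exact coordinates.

Side lengths²: A_1A_2² = 53, A_1A_3² = 13.25, A_2A_3² = 66.25.
Since A_2A_3² = 66.25 ≥ 53 + 13.25 = 66.25, the angle opposite A_2A_3 is not acute, so the smallest enclosing circle has A_2A_3 as diameter.
Centre = midpoint of A_2A_3 = (-1, 3.25), r² = 66.25/4 = 16.5625.
Centre = (-1, 3.25).

(-1, 3.25)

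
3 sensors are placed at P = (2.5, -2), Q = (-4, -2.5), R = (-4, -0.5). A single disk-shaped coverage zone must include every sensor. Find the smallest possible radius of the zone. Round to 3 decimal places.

Side lengths²: PQ² = 42.5, PR² = 44.5, QR² = 4.
Since PR² = 44.5 < 42.5 + 4 = 46.5, the triangle is acute, so the smallest enclosing circle is the circumcircle.
Circumcentre = (-21/26, -1.5), r² = 7565/676.
r = √(7565/676) ≈ 3.345.

3.345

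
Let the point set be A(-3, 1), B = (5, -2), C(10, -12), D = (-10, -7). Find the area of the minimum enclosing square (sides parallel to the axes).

400

The bounding box has width 20 and height 13.
An axis-aligned square enclosing the set must have side ≥ max(width, height).
So the minimum side is max(20, 13) = 20.
Area = 20² = 400.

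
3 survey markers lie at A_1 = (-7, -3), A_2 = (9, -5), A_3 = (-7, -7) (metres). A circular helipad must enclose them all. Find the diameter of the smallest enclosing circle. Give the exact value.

Side lengths²: A_1A_2² = 260, A_1A_3² = 16, A_2A_3² = 260.
Since A_2A_3² = 260 < 260 + 16 = 276, the triangle is acute, so the smallest enclosing circle is the circumcircle.
Circumcentre = (0.875, -5), r² = 66.015625.
Diameter = 2r = 2√(66.015625) = 16.25.

16.25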